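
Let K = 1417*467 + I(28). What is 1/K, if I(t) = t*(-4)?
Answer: 1/661627 ≈ 1.5114e-6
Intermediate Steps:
I(t) = -4*t
K = 661627 (K = 1417*467 - 4*28 = 661739 - 112 = 661627)
1/K = 1/661627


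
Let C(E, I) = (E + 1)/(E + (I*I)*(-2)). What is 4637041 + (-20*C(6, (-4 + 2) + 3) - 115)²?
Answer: 4659541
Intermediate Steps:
C(E, I) = (1 + E)/(E - 2*I²) (C(E, I) = (1 + E)/(E + I²*(-2)) = (1 + E)/(E - 2*I²))
4637041 + (-20*C(6, (-4 + 2) + 3) - 115)² = 4637041 + (-20*(1 + 6)/(6 - 2*((-4 + 2) + 3)²) - 115)² = 4637041 + (-20*7/(6 - 2*(-2 + 3)²) - 115)² = 4637041 + (-20*7/(6 - 2*1²) - 115)² = 4637041 + (-20*7/(6 - 2*1) - 115)² = 4637041 + (-20*7/(6 - 2) - 115)² = 4637041 + (-20*7/4 - 115)² = 4637041 + (-35 - 115)² = 4637041 + (-150)² = 4637041 + 22500 = 4659541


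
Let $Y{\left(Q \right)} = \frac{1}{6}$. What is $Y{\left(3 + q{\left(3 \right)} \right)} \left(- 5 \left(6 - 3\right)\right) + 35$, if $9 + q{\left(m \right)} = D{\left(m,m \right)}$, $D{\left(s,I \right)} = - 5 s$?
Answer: $\frac{65}{2} \approx 32.5$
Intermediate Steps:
$q{\left(m \right)} = -9 - 5 m$
$Y{\left(Q \right)} = \frac{1}{6}$
$Y{\left(3 + q{\left(3 \right)} \right)} \left(- 5 \left(6 - 3\right)\right) + 35 = \frac{\left(-5\right) \left(6 - 3\right)}{6} + 35 = \frac{\left(-5\right) 3}{6} + 35 = \frac{1}{6} \left(-15\right) + 35 = - \frac{5}{2} + 35 = \frac{65}{2}$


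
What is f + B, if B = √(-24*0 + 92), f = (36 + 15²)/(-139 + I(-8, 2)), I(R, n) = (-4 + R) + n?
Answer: -261/149 + 2*√23 ≈ 7.8400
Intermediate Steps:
I(R, n) = -4 + R + n
f = -261/149 (f = (36 + 15²)/(-139 + (-4 - 8 + 2)) = (36 + 225)/(-139 - 10) = 261/(-149) = 261*(-1/149) = -261/149 ≈ -1.7517)
B = 2*√23 (B = √(0 + 92) = √92 = 2*√23 ≈ 9.5917)
f + B = -261/149 + 2*√23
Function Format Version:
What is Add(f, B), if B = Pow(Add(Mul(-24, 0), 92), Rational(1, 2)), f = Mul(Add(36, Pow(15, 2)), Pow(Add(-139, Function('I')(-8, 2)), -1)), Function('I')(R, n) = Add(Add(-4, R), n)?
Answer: Add(Rational(-261, 149), Mul(2, Pow(23, Rational(1, 2)))) ≈ 7.8400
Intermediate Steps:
Function('I')(R, n) = Add(-4, R, n)
f = Rational(-261, 149) (f = Mul(Add(36, Pow(15, 2)), Pow(Add(-139, Add(-4, -8, 2)), -1)) = Mul(Add(36, 225), Pow(Add(-139, -10), -1)) = Mul(261, Pow(-149, -1)) = Mul(261, Rational(-1, 149)) = Rational(-261, 149) ≈ -1.7517)
B = Mul(2, Pow(23, Rational(1, 2))) (B = Pow(Add(0, 92), Rational(1, 2)) = Pow(92, Rational(1, 2)) = Mul(2, Pow(23, Rational(1, 2))) ≈ 9.5917)
Add(f, B) = Add(Rational(-261, 149), Mul(2, Pow(23, Rational(1, 2))))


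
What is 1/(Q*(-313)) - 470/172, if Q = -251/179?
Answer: -18446911/6756418 ≈ -2.7303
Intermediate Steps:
Q = -251/179 (Q = -251*1/179 = -251/179 ≈ -1.4022)
1/(Q*(-313)) - 470/172 = 1/(-251/179*(-313)) - 470/172 = -179/251*(-1/313) - 470*1/172 = 179/78563 - 235/86 = -18446911/6756418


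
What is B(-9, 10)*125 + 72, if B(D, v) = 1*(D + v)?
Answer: 197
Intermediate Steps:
B(D, v) = D + v
B(-9, 10)*125 + 72 = (-9 + 10)*125 + 72 = 1*125 + 72 = 125 + 72 = 197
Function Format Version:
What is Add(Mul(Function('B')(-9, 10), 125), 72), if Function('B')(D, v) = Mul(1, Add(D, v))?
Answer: 197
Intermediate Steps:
Function('B')(D, v) = Add(D, v)
Add(Mul(Function('B')(-9, 10), 125), 72) = Add(Mul(Add(-9, 10), 125), 72) = Add(Mul(1, 125), 72) = Add(125, 72) = 197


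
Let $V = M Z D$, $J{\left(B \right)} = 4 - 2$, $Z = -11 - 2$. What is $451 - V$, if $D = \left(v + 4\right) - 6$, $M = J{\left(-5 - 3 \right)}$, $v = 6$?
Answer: $555$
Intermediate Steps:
$Z = -13$
$J{\left(B \right)} = 2$ ($J{\left(B \right)} = 4 - 2 = 2$)
$M = 2$
$D = 4$ ($D = \left(6 + 4\right) - 6 = 10 - 6 = 4$)
$V = -104$ ($V = 2 \left(-13\right) 4 = \left(-26\right) 4 = -104$)
$451 - V = 451 - -104 = 451 + 104 = 555$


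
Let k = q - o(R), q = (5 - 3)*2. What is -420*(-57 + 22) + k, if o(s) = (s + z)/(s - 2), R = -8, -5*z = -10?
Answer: 73517/5 ≈ 14703.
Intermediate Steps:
z = 2 (z = -1/5*(-10) = 2)
o(s) = (2 + s)/(-2 + s) (o(s) = (s + 2)/(s - 2) = (2 + s)/(-2 + s))
q = 4 (q = 2*2 = 4)
k = 17/5 (k = 4 - (2 - 8)/(-2 - 8) = 4 - (-6)/(-10) = 4 - (-1)*(-6)/10 = 4 - 1*3/5 = 4 - 3/5 = 17/5 ≈ 3.4000)
-420*(-57 + 22) + k = -420*(-57 + 22) + 17/5 = -420*(-35) + 17/5 = 14700 + 17/5 = 73517/5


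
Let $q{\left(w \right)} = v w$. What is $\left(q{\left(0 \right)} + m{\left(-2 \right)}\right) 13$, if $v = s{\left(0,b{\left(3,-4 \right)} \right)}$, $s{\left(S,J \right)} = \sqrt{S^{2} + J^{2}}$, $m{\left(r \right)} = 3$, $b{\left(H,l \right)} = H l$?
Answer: $39$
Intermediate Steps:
$s{\left(S,J \right)} = \sqrt{J^{2} + S^{2}}$
$v = 12$ ($v = \sqrt{\left(3 \left(-4\right)\right)^{2} + 0^{2}} = \sqrt{\left(-12\right)^{2} + 0} = \sqrt{144 + 0} = \sqrt{144} = 12$)
$q{\left(w \right)} = 12 w$
$\left(q{\left(0 \right)} + m{\left(-2 \right)}\right) 13 = \left(12 \cdot 0 + 3\right) 13 = \left(0 + 3\right) 13 = 3 \cdot 13 = 39$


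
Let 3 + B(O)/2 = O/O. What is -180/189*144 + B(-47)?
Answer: -988/7 ≈ -141.14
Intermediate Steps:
B(O) = -4 (B(O) = -6 + 2*(O/O) = -6 + 2*1 = -6 + 2 = -4)
-180/189*144 + B(-47) = -180/189*144 - 4 = -180*1/189*144 - 4 = -20/21*144 - 4 = -960/7 - 4 = -988/7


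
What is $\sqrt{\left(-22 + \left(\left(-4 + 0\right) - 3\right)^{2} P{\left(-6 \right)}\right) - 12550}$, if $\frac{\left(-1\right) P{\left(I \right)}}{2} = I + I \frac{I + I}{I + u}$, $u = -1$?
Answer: $28 i \sqrt{14} \approx 104.77 i$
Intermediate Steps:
$P{\left(I \right)} = - 2 I - \frac{4 I^{2}}{-1 + I}$ ($P{\left(I \right)} = - 2 \left(I + I \frac{I + I}{I - 1}\right) = - 2 \left(I + I \frac{2 I}{-1 + I}\right) = - 2 \left(I + \frac{2 I^{2}}{-1 + I}\right) = - 2 I - \frac{4 I^{2}}{-1 + I}$)
$\sqrt{\left(-22 + \left(\left(-4 + 0\right) - 3\right)^{2} P{\left(-6 \right)}\right) - 12550} = \sqrt{\left(-22 + \left(\left(-4 + 0\right) - 3\right)^{2} \cdot 2 \left(-6\right) \frac{1}{-1 - 6} \left(1 - -18\right)\right) - 12550} = \sqrt{\left(-22 + \left(-4 - 3\right)^{2} \cdot 2 \left(-6\right) \frac{1}{-7} \left(1 + 18\right)\right) - 12550} = \sqrt{\left(-22 + \left(-7\right)^{2} \cdot 2 \left(-6\right) \left(- \frac{1}{7}\right) 19\right) - 12550} = \sqrt{\left(-22 + 49 \cdot \frac{228}{7}\right) - 12550} = \sqrt{\left(-22 + 1596\right) - 12550} = \sqrt{1574 - 12550} = \sqrt{-10976} = 28 i \sqrt{14}$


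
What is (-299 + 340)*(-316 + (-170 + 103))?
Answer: -15703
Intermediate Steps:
(-299 + 340)*(-316 + (-170 + 103)) = 41*(-316 - 67) = 41*(-383) = -15703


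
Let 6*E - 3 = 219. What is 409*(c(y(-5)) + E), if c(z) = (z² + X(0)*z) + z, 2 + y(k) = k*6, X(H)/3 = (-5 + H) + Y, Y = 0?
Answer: 617181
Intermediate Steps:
X(H) = -15 + 3*H (X(H) = 3*((-5 + H) + 0) = 3*(-5 + H) = -15 + 3*H)
y(k) = -2 + 6*k (y(k) = -2 + k*6 = -2 + 6*k)
E = 37 (E = ½ + (⅙)*219 = ½ + 73/2 = 37)
c(z) = z² - 14*z (c(z) = (z² + (-15 + 3*0)*z) + z = (z² + (-15 + 0)*z) + z = (z² - 15*z) + z = z² - 14*z)
409*(c(y(-5)) + E) = 409*((-2 + 6*(-5))*(-14 + (-2 + 6*(-5))) + 37) = 409*((-2 - 30)*(-14 + (-2 - 30)) + 37) = 409*(-32*(-14 - 32) + 37) = 409*(-32*(-46) + 37) = 409*(1472 + 37) = 409*1509 = 617181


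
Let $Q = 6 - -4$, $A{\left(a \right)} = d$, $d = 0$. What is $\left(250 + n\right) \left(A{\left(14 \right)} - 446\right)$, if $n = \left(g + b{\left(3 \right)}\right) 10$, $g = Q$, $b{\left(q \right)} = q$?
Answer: $-169480$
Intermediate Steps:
$A{\left(a \right)} = 0$
$Q = 10$ ($Q = 6 + 4 = 10$)
$g = 10$
$n = 130$ ($n = \left(10 + 3\right) 10 = 13 \cdot 10 = 130$)
$\left(250 + n\right) \left(A{\left(14 \right)} - 446\right) = \left(250 + 130\right) \left(0 - 446\right) = 380 \left(-446\right) = -169480$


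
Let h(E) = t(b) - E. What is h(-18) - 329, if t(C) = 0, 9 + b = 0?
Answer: -311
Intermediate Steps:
b = -9 (b = -9 + 0 = -9)
h(E) = -E (h(E) = 0 - E = -E)
h(-18) - 329 = -1*(-18) - 329 = 18 - 329 = -311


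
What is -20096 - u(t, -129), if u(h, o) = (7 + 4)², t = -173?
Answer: -20217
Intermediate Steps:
u(h, o) = 121 (u(h, o) = 11² = 121)
-20096 - u(t, -129) = -20096 - 1*121 = -20096 - 121 = -20217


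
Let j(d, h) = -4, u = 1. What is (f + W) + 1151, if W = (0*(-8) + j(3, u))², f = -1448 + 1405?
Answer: 1124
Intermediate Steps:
f = -43
W = 16 (W = (0*(-8) - 4)² = (0 - 4)² = (-4)² = 16)
(f + W) + 1151 = (-43 + 16) + 1151 = -27 + 1151 = 1124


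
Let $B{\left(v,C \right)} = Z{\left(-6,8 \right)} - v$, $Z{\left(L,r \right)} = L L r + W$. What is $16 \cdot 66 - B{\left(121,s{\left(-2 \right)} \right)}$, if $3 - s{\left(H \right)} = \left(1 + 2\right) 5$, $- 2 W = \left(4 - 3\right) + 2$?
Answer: $\frac{1781}{2} \approx 890.5$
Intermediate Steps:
$W = - \frac{3}{2}$ ($W = - \frac{\left(4 - 3\right) + 2}{2} = - \frac{1 + 2}{2} = \left(- \frac{1}{2}\right) 3 = - \frac{3}{2} \approx -1.5$)
$Z{\left(L,r \right)} = - \frac{3}{2} + r L^{2}$ ($Z{\left(L,r \right)} = L L r - \frac{3}{2} = L^{2} r - \frac{3}{2} = r L^{2} - \frac{3}{2} = - \frac{3}{2} + r L^{2}$)
$s{\left(H \right)} = -12$ ($s{\left(H \right)} = 3 - \left(1 + 2\right) 5 = 3 - 3 \cdot 5 = 3 - 15 = -12$)
$B{\left(v,C \right)} = \frac{573}{2} - v$ ($B{\left(v,C \right)} = \left(- \frac{3}{2} + 8 \left(-6\right)^{2}\right) - v = \left(- \frac{3}{2} + 8 \cdot 36\right) - v = \left(- \frac{3}{2} + 288\right) - v = \frac{573}{2} - v$)
$16 \cdot 66 - B{\left(121,s{\left(-2 \right)} \right)} = 16 \cdot 66 - \left(\frac{573}{2} - 121\right) = 1056 - \left(\frac{573}{2} - 121\right) = 1056 - \frac{331}{2} = \frac{1781}{2}$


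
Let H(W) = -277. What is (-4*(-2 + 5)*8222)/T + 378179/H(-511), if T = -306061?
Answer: -115718512991/84778897 ≈ -1364.9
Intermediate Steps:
(-4*(-2 + 5)*8222)/T + 378179/H(-511) = (-4*(-2 + 5)*8222)/(-306061) + 378179/(-277) = (-4*3*8222)*(-1/306061) + 378179*(-1/277) = -12*8222*(-1/306061) - 378179/277 = -98664*(-1/306061) - 378179/277 = 98664/306061 - 378179/277 = -115718512991/84778897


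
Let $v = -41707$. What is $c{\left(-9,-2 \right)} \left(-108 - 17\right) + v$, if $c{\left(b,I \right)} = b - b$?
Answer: $-41707$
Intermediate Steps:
$c{\left(b,I \right)} = 0$
$c{\left(-9,-2 \right)} \left(-108 - 17\right) + v = 0 \left(-108 - 17\right) - 41707 = 0 \left(-125\right) - 41707 = 0 - 41707 = -41707$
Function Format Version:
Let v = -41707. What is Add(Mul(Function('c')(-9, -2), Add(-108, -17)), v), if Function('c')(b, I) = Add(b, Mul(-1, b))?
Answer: -41707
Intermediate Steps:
Function('c')(b, I) = 0
Add(Mul(Function('c')(-9, -2), Add(-108, -17)), v) = Add(Mul(0, Add(-108, -17)), -41707) = Add(Mul(0, -125), -41707) = Add(0, -41707) = -41707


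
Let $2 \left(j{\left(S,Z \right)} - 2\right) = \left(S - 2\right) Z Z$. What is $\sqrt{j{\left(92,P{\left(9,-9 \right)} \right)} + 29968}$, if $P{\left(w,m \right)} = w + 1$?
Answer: $3 \sqrt{3830} \approx 185.66$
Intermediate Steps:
$P{\left(w,m \right)} = 1 + w$
$j{\left(S,Z \right)} = 2 + \frac{Z^{2} \left(-2 + S\right)}{2}$ ($j{\left(S,Z \right)} = 2 + \frac{\left(S - 2\right) Z Z}{2} = 2 + \frac{\left(-2 + S\right) Z Z}{2} = 2 + \frac{Z \left(-2 + S\right) Z}{2} = 2 + \frac{Z^{2} \left(-2 + S\right)}{2}$)
$\sqrt{j{\left(92,P{\left(9,-9 \right)} \right)} + 29968} = \sqrt{\left(2 - \left(1 + 9\right)^{2} + \frac{1}{2} \cdot 92 \left(1 + 9\right)^{2}\right) + 29968} = \sqrt{\left(2 - 10^{2} + \frac{1}{2} \cdot 92 \cdot 10^{2}\right) + 29968} = \sqrt{\left(2 - 100 + \frac{1}{2} \cdot 92 \cdot 100\right) + 29968} = \sqrt{\left(2 - 100 + 4600\right) + 29968} = \sqrt{4502 + 29968} = \sqrt{34470} = 3 \sqrt{3830}$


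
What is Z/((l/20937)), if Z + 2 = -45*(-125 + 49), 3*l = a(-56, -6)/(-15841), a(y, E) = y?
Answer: 242919469737/4 ≈ 6.0730e+10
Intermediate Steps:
l = 8/6789 (l = (-56/(-15841))/3 = (-56*(-1/15841))/3 = (⅓)*(8/2263) = 8/6789 ≈ 0.0011784)
Z = 3418 (Z = -2 - 45*(-125 + 49) = -2 - 45*(-76) = -2 + 3420 = 3418)
Z/((l/20937)) = 3418/(((8/6789)/20937)) = 3418/(((8/6789)*(1/20937))) = 3418/(8/142141293) = 3418*(142141293/8) = 242919469737/4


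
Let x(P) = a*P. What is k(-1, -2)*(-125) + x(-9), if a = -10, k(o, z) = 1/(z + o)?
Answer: 395/3 ≈ 131.67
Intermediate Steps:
k(o, z) = 1/(o + z)
x(P) = -10*P
k(-1, -2)*(-125) + x(-9) = -125/(-1 - 2) - 10*(-9) = -125/(-3) + 90 = -⅓*(-125) + 90 = 125/3 + 90 = 395/3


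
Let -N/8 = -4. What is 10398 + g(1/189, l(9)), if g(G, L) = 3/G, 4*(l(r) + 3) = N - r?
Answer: 10965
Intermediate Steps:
N = 32 (N = -8*(-4) = 32)
l(r) = 5 - r/4 (l(r) = -3 + (32 - r)/4 = -3 + (8 - r/4) = 5 - r/4)
10398 + g(1/189, l(9)) = 10398 + 3/(1/189) = 10398 + 3*189 = 10398 + 567 = 10965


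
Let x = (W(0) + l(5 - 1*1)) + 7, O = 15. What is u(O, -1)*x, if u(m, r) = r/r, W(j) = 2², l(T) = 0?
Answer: 11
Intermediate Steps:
W(j) = 4
u(m, r) = 1
x = 11 (x = (4 + 0) + 7 = 4 + 7 = 11)
u(O, -1)*x = 1*11 = 11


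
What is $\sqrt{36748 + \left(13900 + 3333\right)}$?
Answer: $\sqrt{53981} \approx 232.34$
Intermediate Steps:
$\sqrt{36748 + \left(13900 + 3333\right)} = \sqrt{36748 + 17233} = \sqrt{53981}$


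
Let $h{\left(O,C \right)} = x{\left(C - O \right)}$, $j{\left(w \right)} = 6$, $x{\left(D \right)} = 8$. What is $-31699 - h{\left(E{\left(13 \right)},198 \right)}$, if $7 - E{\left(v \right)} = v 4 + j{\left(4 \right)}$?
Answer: $-31707$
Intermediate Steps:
$E{\left(v \right)} = 1 - 4 v$ ($E{\left(v \right)} = 7 - \left(v 4 + 6\right) = 7 - \left(4 v + 6\right) = 7 - \left(6 + 4 v\right) = 1 - 4 v$)
$h{\left(O,C \right)} = 8$
$-31699 - h{\left(E{\left(13 \right)},198 \right)} = -31699 - 8 = -31707$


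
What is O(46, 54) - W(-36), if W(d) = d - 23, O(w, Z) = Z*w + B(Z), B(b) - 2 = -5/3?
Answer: 7630/3 ≈ 2543.3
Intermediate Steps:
B(b) = ⅓ (B(b) = 2 - 5/3 = ⅓)
O(w, Z) = ⅓ + Z*w (O(w, Z) = Z*w + ⅓ = ⅓ + Z*w)
W(d) = -23 + d
O(46, 54) - W(-36) = (⅓ + 54*46) - (-23 - 36) = (⅓ + 2484) - 1*(-59) = 7453/3 + 59 = 7630/3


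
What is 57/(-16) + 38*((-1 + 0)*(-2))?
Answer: 1159/16 ≈ 72.438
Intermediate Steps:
57/(-16) + 38*((-1 + 0)*(-2)) = 57*(-1/16) + 38*(-1*(-2)) = -57/16 + 38*2 = -57/16 + 76 = 1159/16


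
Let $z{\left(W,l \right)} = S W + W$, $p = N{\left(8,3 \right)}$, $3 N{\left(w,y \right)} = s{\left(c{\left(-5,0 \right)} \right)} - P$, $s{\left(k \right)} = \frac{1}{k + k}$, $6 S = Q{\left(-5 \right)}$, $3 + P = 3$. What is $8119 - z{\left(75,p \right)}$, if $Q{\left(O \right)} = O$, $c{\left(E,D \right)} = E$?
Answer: $\frac{16213}{2} \approx 8106.5$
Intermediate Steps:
$P = 0$ ($P = -3 + 3 = 0$)
$S = - \frac{5}{6}$ ($S = \frac{1}{6} \left(-5\right) = - \frac{5}{6} \approx -0.83333$)
$s{\left(k \right)} = \frac{1}{2 k}$
$N{\left(w,y \right)} = - \frac{1}{30}$ ($N{\left(w,y \right)} = \frac{\frac{1}{2 \left(-5\right)} - 0}{3} = \frac{\frac{1}{2} \left(- \frac{1}{5}\right) + 0}{3} = \frac{- \frac{1}{10} + 0}{3} = \frac{1}{3} \left(- \frac{1}{10}\right) = - \frac{1}{30}$)
$p = - \frac{1}{30} \approx -0.033333$
$z{\left(W,l \right)} = \frac{W}{6}$ ($z{\left(W,l \right)} = - \frac{5 W}{6} + W = \frac{W}{6}$)
$8119 - z{\left(75,p \right)} = 8119 - \frac{1}{6} \cdot 75 = 8119 - \frac{25}{2} = \frac{16213}{2}$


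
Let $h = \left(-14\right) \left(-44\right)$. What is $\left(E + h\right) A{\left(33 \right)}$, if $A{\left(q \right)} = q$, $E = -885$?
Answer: $-8877$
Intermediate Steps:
$h = 616$
$\left(E + h\right) A{\left(33 \right)} = \left(-885 + 616\right) 33 = \left(-269\right) 33 = -8877$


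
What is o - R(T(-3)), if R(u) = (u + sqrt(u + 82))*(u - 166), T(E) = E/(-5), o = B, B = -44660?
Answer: -1114019/25 + 827*sqrt(2065)/25 ≈ -43058.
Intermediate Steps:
o = -44660
T(E) = -E/5 (T(E) = E*(-1/5) = -E/5)
R(u) = (-166 + u)*(u + sqrt(82 + u)) (R(u) = (u + sqrt(82 + u))*(-166 + u) = (-166 + u)*(u + sqrt(82 + u)))
o - R(T(-3)) = -44660 - ((-1/5*(-3))**2 - (-166)*(-3)/5 - 166*sqrt(82 - 1/5*(-3)) + (-1/5*(-3))*sqrt(82 - 1/5*(-3))) = -44660 - ((3/5)**2 - 166*3/5 - 166*sqrt(82 + 3/5) + 3*sqrt(82 + 3/5)/5) = -44660 - (9/25 - 498/5 - 166*sqrt(2065)/5 + 3*sqrt(413/5)/5) = -44660 - (9/25 - 498/5 - 166*sqrt(2065)/5 + 3*(sqrt(2065)/5)/5) = -44660 - (9/25 - 498/5 - 166*sqrt(2065)/5 + 3*sqrt(2065)/25) = -44660 - (-2481/25 - 827*sqrt(2065)/25) = -44660 + (2481/25 + 827*sqrt(2065)/25) = -1114019/25 + 827*sqrt(2065)/25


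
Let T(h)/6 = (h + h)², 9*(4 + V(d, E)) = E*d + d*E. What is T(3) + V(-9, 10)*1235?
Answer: -29424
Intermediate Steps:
V(d, E) = -4 + 2*E*d/9 (V(d, E) = -4 + (E*d + d*E)/9 = -4 + (E*d + E*d)/9 = -4 + (2*E*d)/9 = -4 + 2*E*d/9)
T(h) = 24*h² (T(h) = 6*(h + h)² = 6*(2*h)² = 6*(4*h²) = 24*h²)
T(3) + V(-9, 10)*1235 = 24*3² + (-4 + (2/9)*10*(-9))*1235 = 24*9 + (-4 - 20)*1235 = 216 - 24*1235 = 216 - 29640 = -29424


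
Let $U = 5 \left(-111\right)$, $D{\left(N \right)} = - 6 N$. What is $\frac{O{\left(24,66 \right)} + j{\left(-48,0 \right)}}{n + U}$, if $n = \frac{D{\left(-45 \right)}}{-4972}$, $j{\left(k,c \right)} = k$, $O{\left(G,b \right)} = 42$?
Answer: $\frac{4972}{459955} \approx 0.01081$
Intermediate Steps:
$U = -555$
$n = - \frac{135}{2486}$ ($n = \frac{\left(-6\right) \left(-45\right)}{-4972} = 270 \left(- \frac{1}{4972}\right) = - \frac{135}{2486} \approx -0.054304$)
$\frac{O{\left(24,66 \right)} + j{\left(-48,0 \right)}}{n + U} = \frac{42 - 48}{- \frac{135}{2486} - 555} = - \frac{6}{- \frac{1379865}{2486}} = \left(-6\right) \left(- \frac{2486}{1379865}\right) = \frac{4972}{459955}$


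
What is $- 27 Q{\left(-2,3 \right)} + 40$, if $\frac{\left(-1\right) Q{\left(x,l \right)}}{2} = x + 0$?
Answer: $-68$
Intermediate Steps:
$Q{\left(x,l \right)} = - 2 x$ ($Q{\left(x,l \right)} = - 2 \left(x + 0\right) = - 2 x$)
$- 27 Q{\left(-2,3 \right)} + 40 = - 27 \left(\left(-2\right) \left(-2\right)\right) + 40 = \left(-27\right) 4 + 40 = -108 + 40 = -68$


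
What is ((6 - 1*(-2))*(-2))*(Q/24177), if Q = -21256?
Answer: 340096/24177 ≈ 14.067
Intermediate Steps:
((6 - 1*(-2))*(-2))*(Q/24177) = ((6 - 1*(-2))*(-2))*(-21256/24177) = ((6 + 2)*(-2))*(-21256*1/24177) = (8*(-2))*(-21256/24177) = -16*(-21256/24177) = 340096/24177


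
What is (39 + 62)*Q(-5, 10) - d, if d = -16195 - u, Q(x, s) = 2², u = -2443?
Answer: 14156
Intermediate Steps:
Q(x, s) = 4
d = -13752 (d = -16195 - 1*(-2443) = -16195 + 2443 = -13752)
(39 + 62)*Q(-5, 10) - d = (39 + 62)*4 - 1*(-13752) = 101*4 + 13752 = 404 + 13752 = 14156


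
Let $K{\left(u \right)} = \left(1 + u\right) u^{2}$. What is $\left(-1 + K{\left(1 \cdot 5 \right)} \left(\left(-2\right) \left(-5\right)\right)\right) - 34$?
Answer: $1465$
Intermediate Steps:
$K{\left(u \right)} = u^{2} \left(1 + u\right)$
$\left(-1 + K{\left(1 \cdot 5 \right)} \left(\left(-2\right) \left(-5\right)\right)\right) - 34 = \left(-1 + \left(1 \cdot 5\right)^{2} \left(1 + 1 \cdot 5\right) \left(\left(-2\right) \left(-5\right)\right)\right) - 34 = \left(-1 + 5^{2} \left(1 + 5\right) 10\right) - 34 = \left(-1 + 25 \cdot 6 \cdot 10\right) - 34 = \left(-1 + 150 \cdot 10\right) - 34 = \left(-1 + 1500\right) - 34 = 1499 - 34 = 1465$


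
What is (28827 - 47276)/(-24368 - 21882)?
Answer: 18449/46250 ≈ 0.39890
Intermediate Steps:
(28827 - 47276)/(-24368 - 21882) = -18449/(-46250) = -18449*(-1/46250) = 18449/46250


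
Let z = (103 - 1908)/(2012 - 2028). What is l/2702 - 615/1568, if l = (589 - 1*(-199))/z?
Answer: -212832379/546236320 ≈ -0.38963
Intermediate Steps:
z = 1805/16 (z = -1805/(-16) = -1805*(-1/16) = 1805/16 ≈ 112.81)
l = 12608/1805 (l = (589 - 1*(-199))/(1805/16) = (589 + 199)*(16/1805) = 788*(16/1805) = 12608/1805 ≈ 6.9850)
l/2702 - 615/1568 = (12608/1805)/2702 - 615/1568 = (12608/1805)*(1/2702) - 615*1/1568 = 6304/2438555 - 615/1568 = -212832379/546236320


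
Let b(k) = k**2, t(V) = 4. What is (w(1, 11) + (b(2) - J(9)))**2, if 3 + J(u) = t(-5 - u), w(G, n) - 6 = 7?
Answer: 256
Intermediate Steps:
w(G, n) = 13 (w(G, n) = 6 + 7 = 13)
J(u) = 1 (J(u) = -3 + 4 = 1)
(w(1, 11) + (b(2) - J(9)))**2 = (13 + (2**2 - 1*1))**2 = (13 + (4 - 1))**2 = (13 + 3)**2 = 16**2 = 256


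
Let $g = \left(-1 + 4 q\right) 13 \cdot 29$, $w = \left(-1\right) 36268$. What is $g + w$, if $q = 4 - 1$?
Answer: $-32121$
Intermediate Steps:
$q = 3$ ($q = 4 - 1 = 3$)
$w = -36268$
$g = 4147$ ($g = \left(-1 + 4 \cdot 3\right) 13 \cdot 29 = \left(-1 + 12\right) 13 \cdot 29 = 11 \cdot 13 \cdot 29 = 143 \cdot 29 = 4147$)
$g + w = 4147 - 36268 = -32121$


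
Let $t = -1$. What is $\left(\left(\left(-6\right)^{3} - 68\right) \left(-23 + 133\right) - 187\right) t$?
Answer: $31427$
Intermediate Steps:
$\left(\left(\left(-6\right)^{3} - 68\right) \left(-23 + 133\right) - 187\right) t = \left(\left(\left(-6\right)^{3} - 68\right) \left(-23 + 133\right) - 187\right) \left(-1\right) = \left(\left(-216 - 68\right) 110 - 187\right) \left(-1\right) = \left(\left(-284\right) 110 - 187\right) \left(-1\right) = \left(-31240 - 187\right) \left(-1\right) = \left(-31427\right) \left(-1\right) = 31427$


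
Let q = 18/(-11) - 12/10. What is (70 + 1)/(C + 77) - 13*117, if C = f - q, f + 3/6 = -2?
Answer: -12931337/8507 ≈ -1520.1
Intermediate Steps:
f = -5/2 (f = -½ - 2 = -5/2 ≈ -2.5000)
q = -156/55 (q = 18*(-1/11) - 12*⅒ = -18/11 - 6/5 = -156/55 ≈ -2.8364)
C = 37/110 (C = -5/2 - 1*(-156/55) = -5/2 + 156/55 = 37/110 ≈ 0.33636)
(70 + 1)/(C + 77) - 13*117 = (70 + 1)/(37/110 + 77) - 13*117 = 71/(8507/110) - 1521 = 71*(110/8507) - 1521 = 7810/8507 - 1521 = -12931337/8507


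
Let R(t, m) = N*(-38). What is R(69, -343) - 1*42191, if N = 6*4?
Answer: -43103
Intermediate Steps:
N = 24
R(t, m) = -912 (R(t, m) = 24*(-38) = -912)
R(69, -343) - 1*42191 = -912 - 1*42191 = -912 - 42191 = -43103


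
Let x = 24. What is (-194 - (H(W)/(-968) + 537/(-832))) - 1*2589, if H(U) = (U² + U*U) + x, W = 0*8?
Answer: -280102703/100672 ≈ -2782.3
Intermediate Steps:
W = 0
H(U) = 24 + 2*U² (H(U) = (U² + U*U) + 24 = (U² + U²) + 24 = 2*U² + 24 = 24 + 2*U²)
(-194 - (H(W)/(-968) + 537/(-832))) - 1*2589 = (-194 - ((24 + 2*0²)/(-968) + 537/(-832))) - 1*2589 = (-194 - ((24 + 2*0)*(-1/968) + 537*(-1/832))) - 2589 = (-194 - ((24 + 0)*(-1/968) - 537/832)) - 2589 = (-194 - (24*(-1/968) - 537/832)) - 2589 = (-194 - (-3/121 - 537/832)) - 2589 = (-194 - 1*(-67473/100672)) - 2589 = (-194 + 67473/100672) - 2589 = -19462895/100672 - 2589 = -280102703/100672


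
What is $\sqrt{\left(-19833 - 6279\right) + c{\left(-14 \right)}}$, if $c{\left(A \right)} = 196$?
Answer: $2 i \sqrt{6479} \approx 160.98 i$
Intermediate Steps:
$\sqrt{\left(-19833 - 6279\right) + c{\left(-14 \right)}} = \sqrt{\left(-19833 - 6279\right) + 196} = \sqrt{-26112 + 196} = \sqrt{-25916} = 2 i \sqrt{6479}$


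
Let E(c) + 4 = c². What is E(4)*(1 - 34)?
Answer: -396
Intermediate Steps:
E(c) = -4 + c²
E(4)*(1 - 34) = (-4 + 4²)*(1 - 34) = (-4 + 16)*(-33) = 12*(-33) = -396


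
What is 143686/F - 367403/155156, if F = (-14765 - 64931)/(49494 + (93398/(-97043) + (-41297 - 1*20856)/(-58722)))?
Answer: -786000850442829341785825/8808057979572795312 ≈ -89237.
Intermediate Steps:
F = -454152361730016/282045028418947 (F = -79696/(49494 + (93398*(-1/97043) + (-41297 - 20856)*(-1/58722))) = -79696/(49494 + (-93398/97043 - 62153*(-1/58722))) = -79696/(49494 + (-93398/97043 + 62153/58722)) = -79696/(49494 + 546996223/5698559046) = -79696/282045028418947/5698559046 = -79696*5698559046/282045028418947 = -454152361730016/282045028418947 ≈ -1.6102)
143686/F - 367403/155156 = 143686/(-454152361730016/282045028418947) - 367403/155156 = 143686*(-282045028418947/454152361730016) - 367403*1/155156 = -20262960976702409321/227076180865008 - 367403/155156 = -786000850442829341785825/8808057979572795312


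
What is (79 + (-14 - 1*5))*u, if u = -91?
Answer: -5460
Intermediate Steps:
(79 + (-14 - 1*5))*u = (79 + (-14 - 1*5))*(-91) = (79 + (-14 - 5))*(-91) = (79 - 19)*(-91) = 60*(-91) = -5460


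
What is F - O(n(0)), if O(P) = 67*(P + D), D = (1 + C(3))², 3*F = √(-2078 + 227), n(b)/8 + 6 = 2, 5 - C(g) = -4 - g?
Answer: -9179 + I*√1851/3 ≈ -9179.0 + 14.341*I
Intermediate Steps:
C(g) = 9 + g (C(g) = 5 - (-4 - g) = 5 + (4 + g) = 9 + g)
n(b) = -32 (n(b) = -48 + 8*2 = -48 + 16 = -32)
F = I*√1851/3 (F = √(-2078 + 227)/3 = √(-1851)/3 = (I*√1851)/3 = I*√1851/3 ≈ 14.341*I)
D = 169 (D = (1 + (9 + 3))² = (1 + 12)² = 13² = 169)
O(P) = 11323 + 67*P (O(P) = 67*(P + 169) = 67*(169 + P) = 11323 + 67*P)
F - O(n(0)) = I*√1851/3 - (11323 + 67*(-32)) = I*√1851/3 - (11323 - 2144) = I*√1851/3 - 1*9179 = I*√1851/3 - 9179 = -9179 + I*√1851/3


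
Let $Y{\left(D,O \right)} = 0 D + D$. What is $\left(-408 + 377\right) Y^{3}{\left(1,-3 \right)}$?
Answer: $-31$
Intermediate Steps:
$Y{\left(D,O \right)} = D$ ($Y{\left(D,O \right)} = 0 + D = D$)
$\left(-408 + 377\right) Y^{3}{\left(1,-3 \right)} = \left(-408 + 377\right) 1^{3} = \left(-31\right) 1 = -31$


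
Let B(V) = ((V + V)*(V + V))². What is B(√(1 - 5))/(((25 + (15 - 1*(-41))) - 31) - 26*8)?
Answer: -128/79 ≈ -1.6203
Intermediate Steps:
B(V) = 16*V⁴ (B(V) = ((2*V)*(2*V))² = (4*V²)² = 16*V⁴)
B(√(1 - 5))/(((25 + (15 - 1*(-41))) - 31) - 26*8) = (16*(√(1 - 5))⁴)/(((25 + (15 - 1*(-41))) - 31) - 26*8) = (16*(√(-4))⁴)/(((25 + (15 + 41)) - 31) - 208) = (16*(2*I)⁴)/(((25 + 56) - 31) - 208) = (16*16)/((81 - 31) - 208) = 256/(50 - 208) = 256/(-158) = -1/158*256 = -128/79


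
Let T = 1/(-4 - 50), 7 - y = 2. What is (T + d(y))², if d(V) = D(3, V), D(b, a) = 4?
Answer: 46225/2916 ≈ 15.852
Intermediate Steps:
y = 5 (y = 7 - 1*2 = 7 - 2 = 5)
d(V) = 4
T = -1/54 (T = 1/(-54) = -1/54 ≈ -0.018519)
(T + d(y))² = (-1/54 + 4)² = (215/54)² = 46225/2916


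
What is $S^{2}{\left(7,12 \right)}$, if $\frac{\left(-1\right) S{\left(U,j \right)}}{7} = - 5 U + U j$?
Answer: $117649$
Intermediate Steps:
$S{\left(U,j \right)} = 35 U - 7 U j$ ($S{\left(U,j \right)} = - 7 \left(- 5 U + U j\right) = 35 U - 7 U j$)
$S^{2}{\left(7,12 \right)} = \left(7 \cdot 7 \left(5 - 12\right)\right)^{2} = \left(7 \cdot 7 \left(-7\right)\right)^{2} = \left(-343\right)^{2} = 117649$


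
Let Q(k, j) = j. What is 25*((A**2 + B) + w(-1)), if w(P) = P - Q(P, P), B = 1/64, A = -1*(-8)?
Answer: 102425/64 ≈ 1600.4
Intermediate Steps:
A = 8
B = 1/64 ≈ 0.015625
w(P) = 0 (w(P) = P - P = 0)
25*((A**2 + B) + w(-1)) = 25*((8**2 + 1/64) + 0) = 25*((64 + 1/64) + 0) = 25*(4097/64 + 0) = 25*(4097/64) = 102425/64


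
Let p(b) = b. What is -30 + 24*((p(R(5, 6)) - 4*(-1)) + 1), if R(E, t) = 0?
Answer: 90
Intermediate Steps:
-30 + 24*((p(R(5, 6)) - 4*(-1)) + 1) = -30 + 24*((0 - 4*(-1)) + 1) = -30 + 24*((0 + 4) + 1) = -30 + 24*(4 + 1) = -30 + 24*5 = -30 + 120 = 90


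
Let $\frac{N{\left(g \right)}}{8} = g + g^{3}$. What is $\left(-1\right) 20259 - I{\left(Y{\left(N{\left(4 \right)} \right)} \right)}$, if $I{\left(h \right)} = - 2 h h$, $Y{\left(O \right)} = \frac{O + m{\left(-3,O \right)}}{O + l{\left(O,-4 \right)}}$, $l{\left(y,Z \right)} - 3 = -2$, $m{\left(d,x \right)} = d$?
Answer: $- \frac{6016844113}{297025} \approx -20257.0$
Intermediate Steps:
$N{\left(g \right)} = 8 g + 8 g^{3}$ ($N{\left(g \right)} = 8 \left(g + g^{3}\right) = 8 g + 8 g^{3}$)
$l{\left(y,Z \right)} = 1$ ($l{\left(y,Z \right)} = 3 - 2 = 1$)
$Y{\left(O \right)} = \frac{-3 + O}{1 + O}$ ($Y{\left(O \right)} = \frac{O - 3}{O + 1} = \frac{-3 + O}{1 + O}$)
$I{\left(h \right)} = - 2 h^{2}$
$\left(-1\right) 20259 - I{\left(Y{\left(N{\left(4 \right)} \right)} \right)} = \left(-1\right) 20259 - - 2 \left(\frac{-3 + 8 \cdot 4 \left(1 + 4^{2}\right)}{1 + 8 \cdot 4 \left(1 + 4^{2}\right)}\right)^{2} = -20259 - - 2 \left(\frac{-3 + 8 \cdot 4 \left(1 + 16\right)}{1 + 8 \cdot 4 \left(1 + 16\right)}\right)^{2} = -20259 - - 2 \left(\frac{-3 + 8 \cdot 4 \cdot 17}{1 + 8 \cdot 4 \cdot 17}\right)^{2} = -20259 - - 2 \left(\frac{-3 + 544}{1 + 544}\right)^{2} = -20259 - - 2 \left(\frac{1}{545} \cdot 541\right)^{2} = -20259 - - 2 \left(\frac{541}{545}\right)^{2} = -20259 - \left(-2\right) \frac{292681}{297025} = -20259 - - \frac{585362}{297025} = -20259 + \frac{585362}{297025} = - \frac{6016844113}{297025}$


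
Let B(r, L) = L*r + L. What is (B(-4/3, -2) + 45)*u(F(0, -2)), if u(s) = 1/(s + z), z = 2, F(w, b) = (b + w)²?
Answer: 137/18 ≈ 7.6111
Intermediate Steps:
u(s) = 1/(2 + s) (u(s) = 1/(s + 2) = 1/(2 + s))
B(r, L) = L + L*r
(B(-4/3, -2) + 45)*u(F(0, -2)) = (-2*(1 - 4/3) + 45)/(2 + (-2 + 0)²) = (-2*(1 - 4*⅓) + 45)/(2 + (-2)²) = (-2*(1 - 4/3) + 45)/(2 + 4) = (-2*(-⅓) + 45)/6 = (⅔ + 45)*(⅙) = (137/3)*(⅙) = 137/18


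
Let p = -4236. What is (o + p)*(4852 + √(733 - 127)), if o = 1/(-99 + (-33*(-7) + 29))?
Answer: -3309039740/161 - 681995*√606/161 ≈ -2.0657e+7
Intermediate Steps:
o = 1/161 (o = 1/(-99 + (231 + 29)) = 1/(-99 + 260) = 1/161 ≈ 0.0062112)
(o + p)*(4852 + √(733 - 127)) = (1/161 - 4236)*(4852 + √(733 - 127)) = -681995*(4852 + √606)/161 = -3309039740/161 - 681995*√606/161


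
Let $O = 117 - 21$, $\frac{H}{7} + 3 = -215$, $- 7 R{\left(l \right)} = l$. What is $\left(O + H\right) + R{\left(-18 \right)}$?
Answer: $- \frac{9992}{7} \approx -1427.4$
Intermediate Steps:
$R{\left(l \right)} = - \frac{l}{7}$
$H = -1526$ ($H = -21 + 7 \left(-215\right) = -21 - 1505 = -1526$)
$O = 96$
$\left(O + H\right) + R{\left(-18 \right)} = \left(96 - 1526\right) - - \frac{18}{7} = -1430 + \frac{18}{7} = - \frac{9992}{7}$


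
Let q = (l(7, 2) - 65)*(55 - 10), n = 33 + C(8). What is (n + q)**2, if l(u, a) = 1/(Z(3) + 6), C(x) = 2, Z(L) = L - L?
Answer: 33235225/4 ≈ 8.3088e+6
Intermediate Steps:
Z(L) = 0
l(u, a) = 1/6 (l(u, a) = 1/(0 + 6) = 1/6)
n = 35 (n = 33 + 2 = 35)
q = -5835/2 (q = (1/6 - 65)*(55 - 10) = -389/6*45 = -5835/2 ≈ -2917.5)
(n + q)**2 = (35 - 5835/2)**2 = (-5765/2)**2 = 33235225/4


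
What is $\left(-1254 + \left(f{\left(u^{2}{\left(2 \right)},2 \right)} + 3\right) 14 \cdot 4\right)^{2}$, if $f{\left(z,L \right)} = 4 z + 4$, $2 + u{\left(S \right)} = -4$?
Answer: $51868804$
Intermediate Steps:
$u{\left(S \right)} = -6$ ($u{\left(S \right)} = -2 - 4 = -6$)
$f{\left(z,L \right)} = 4 + 4 z$
$\left(-1254 + \left(f{\left(u^{2}{\left(2 \right)},2 \right)} + 3\right) 14 \cdot 4\right)^{2} = \left(-1254 + \left(\left(4 + 4 \left(-6\right)^{2}\right) + 3\right) 14 \cdot 4\right)^{2} = \left(-1254 + \left(\left(4 + 4 \cdot 36\right) + 3\right) 56\right)^{2} = \left(-1254 + \left(\left(4 + 144\right) + 3\right) 56\right)^{2} = \left(-1254 + \left(148 + 3\right) 56\right)^{2} = \left(-1254 + 151 \cdot 56\right)^{2} = \left(-1254 + 8456\right)^{2} = 7202^{2} = 51868804$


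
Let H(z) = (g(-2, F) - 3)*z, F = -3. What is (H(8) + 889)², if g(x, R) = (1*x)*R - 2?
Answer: 804609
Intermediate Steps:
g(x, R) = -2 + R*x (g(x, R) = x*R - 2 = R*x - 2 = -2 + R*x)
H(z) = z (H(z) = ((-2 - 3*(-2)) - 3)*z = ((-2 + 6) - 3)*z = (4 - 3)*z = 1*z = z)
(H(8) + 889)² = (8 + 889)² = 897² = 804609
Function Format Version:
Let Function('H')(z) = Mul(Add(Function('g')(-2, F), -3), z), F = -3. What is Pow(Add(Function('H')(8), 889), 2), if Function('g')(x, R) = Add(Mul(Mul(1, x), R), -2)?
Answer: 804609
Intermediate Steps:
Function('g')(x, R) = Add(-2, Mul(R, x)) (Function('g')(x, R) = Add(Mul(x, R), -2) = Add(Mul(R, x), -2) = Add(-2, Mul(R, x)))
Function('H')(z) = z (Function('H')(z) = Mul(Add(Add(-2, Mul(-3, -2)), -3), z) = Mul(Add(Add(-2, 6), -3), z) = Mul(Add(4, -3), z) = Mul(1, z) = z)
Pow(Add(Function('H')(8), 889), 2) = Pow(Add(8, 889), 2) = Pow(897, 2) = 804609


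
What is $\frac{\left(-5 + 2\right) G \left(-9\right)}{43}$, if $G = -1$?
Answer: $- \frac{27}{43} \approx -0.62791$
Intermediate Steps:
$\frac{\left(-5 + 2\right) G \left(-9\right)}{43} = \frac{\left(-5 + 2\right) \left(-1\right) \left(-9\right)}{43} = \left(-3\right) \left(-1\right) \left(-9\right) \frac{1}{43} = 3 \left(-9\right) \frac{1}{43} = \left(-27\right) \frac{1}{43} = - \frac{27}{43}$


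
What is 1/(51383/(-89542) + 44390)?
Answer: 89542/3974717997 ≈ 2.2528e-5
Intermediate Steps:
1/(51383/(-89542) + 44390) = 1/(51383*(-1/89542) + 44390) = 1/(-51383/89542 + 44390) = 1/(3974717997/89542) = 89542/3974717997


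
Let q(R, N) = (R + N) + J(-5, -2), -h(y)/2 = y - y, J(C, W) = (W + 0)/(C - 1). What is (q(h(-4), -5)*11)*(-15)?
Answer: 770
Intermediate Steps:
J(C, W) = W/(-1 + C)
h(y) = 0 (h(y) = -2*(y - y) = -2*0 = 0)
q(R, N) = ⅓ + N + R (q(R, N) = (R + N) - 2/(-1 - 5) = (N + R) - 2/(-6) = (N + R) - 2*(-⅙) = (N + R) + ⅓ = ⅓ + N + R)
(q(h(-4), -5)*11)*(-15) = ((⅓ - 5 + 0)*11)*(-15) = -14/3*11*(-15) = -154/3*(-15) = 770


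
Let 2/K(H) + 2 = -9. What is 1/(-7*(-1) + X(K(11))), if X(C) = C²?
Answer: 121/851 ≈ 0.14219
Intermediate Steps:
K(H) = -2/11 (K(H) = 2/(-2 - 9) = 2/(-11) = 2*(-1/11) = -2/11)
1/(-7*(-1) + X(K(11))) = 1/(-7*(-1) + (-2/11)²) = 1/(7 + 4/121) = 1/(851/121) = 121/851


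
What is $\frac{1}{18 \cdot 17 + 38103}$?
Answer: $\frac{1}{38409} \approx 2.6036 \cdot 10^{-5}$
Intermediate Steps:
$\frac{1}{18 \cdot 17 + 38103} = \frac{1}{306 + 38103} = \frac{1}{38409}$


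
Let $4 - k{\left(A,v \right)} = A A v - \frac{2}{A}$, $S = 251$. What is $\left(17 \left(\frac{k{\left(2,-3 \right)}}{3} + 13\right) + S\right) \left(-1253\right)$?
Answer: $- \frac{2136365}{3} \approx -7.1212 \cdot 10^{5}$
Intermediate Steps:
$k{\left(A,v \right)} = 4 + \frac{2}{A} - v A^{2}$ ($k{\left(A,v \right)} = 4 - \left(A A v - \frac{2}{A}\right) = 4 - \left(A^{2} v - \frac{2}{A}\right) = 4 - \left(v A^{2} - \frac{2}{A}\right) = 4 - \left(- \frac{2}{A} + v A^{2}\right) = 4 + \frac{2}{A} - v A^{2}$)
$\left(17 \left(\frac{k{\left(2,-3 \right)}}{3} + 13\right) + S\right) \left(-1253\right) = \left(17 \left(\frac{4 + \frac{2}{2} - - 3 \cdot 2^{2}}{3} + 13\right) + 251\right) \left(-1253\right) = \left(17 \left(\left(4 + 2 \cdot \frac{1}{2} - \left(-3\right) 4\right) \frac{1}{3} + 13\right) + 251\right) \left(-1253\right) = \left(17 \left(\left(4 + 1 + 12\right) \frac{1}{3} + 13\right) + 251\right) \left(-1253\right) = \left(17 \left(17 \cdot \frac{1}{3} + 13\right) + 251\right) \left(-1253\right) = \left(17 \left(\frac{17}{3} + 13\right) + 251\right) \left(-1253\right) = \left(17 \cdot \frac{56}{3} + 251\right) \left(-1253\right) = \left(\frac{952}{3} + 251\right) \left(-1253\right) = \frac{1705}{3} \left(-1253\right) = - \frac{2136365}{3}$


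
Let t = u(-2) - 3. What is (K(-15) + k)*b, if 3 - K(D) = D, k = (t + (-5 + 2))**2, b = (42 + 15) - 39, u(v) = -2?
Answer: 1476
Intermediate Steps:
b = 18 (b = 57 - 39 = 18)
t = -5 (t = -2 - 3 = -5)
k = 64 (k = (-5 + (-5 + 2))**2 = (-5 - 3)**2 = (-8)**2 = 64)
K(D) = 3 - D
(K(-15) + k)*b = ((3 - 1*(-15)) + 64)*18 = ((3 + 15) + 64)*18 = (18 + 64)*18 = 82*18 = 1476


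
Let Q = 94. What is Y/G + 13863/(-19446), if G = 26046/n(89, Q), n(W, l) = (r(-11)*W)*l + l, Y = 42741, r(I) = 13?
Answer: 1675389851081/9379454 ≈ 1.7862e+5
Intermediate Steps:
n(W, l) = l + 13*W*l (n(W, l) = (13*W)*l + l = 13*W*l + l = l + 13*W*l)
G = 4341/18142 (G = 26046/((94*(1 + 13*89))) = 26046/((94*(1 + 1157))) = 26046/((94*1158)) = 26046/108852 = 26046*(1/108852) = 4341/18142 ≈ 0.23928)
Y/G + 13863/(-19446) = 42741/(4341/18142) + 13863/(-19446) = 42741*(18142/4341) + 13863*(-1/19446) = 258469074/1447 - 4621/6482 = 1675389851081/9379454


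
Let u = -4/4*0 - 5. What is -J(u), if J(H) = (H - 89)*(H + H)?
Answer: -940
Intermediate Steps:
u = -5 (u = -4*1/4*0 - 5 = -1*0 - 5 = 0 - 5 = -5)
J(H) = 2*H*(-89 + H) (J(H) = (-89 + H)*(2*H) = 2*H*(-89 + H))
-J(u) = -2*(-5)*(-89 - 5) = -2*(-5)*(-94) = -1*940 = -940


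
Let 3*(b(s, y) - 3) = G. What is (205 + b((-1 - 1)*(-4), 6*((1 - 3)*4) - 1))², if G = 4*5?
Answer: 414736/9 ≈ 46082.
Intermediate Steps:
G = 20
b(s, y) = 29/3 (b(s, y) = 3 + (⅓)*20 = 3 + 20/3 = 29/3)
(205 + b((-1 - 1)*(-4), 6*((1 - 3)*4) - 1))² = (205 + 29/3)² = (644/3)² = 414736/9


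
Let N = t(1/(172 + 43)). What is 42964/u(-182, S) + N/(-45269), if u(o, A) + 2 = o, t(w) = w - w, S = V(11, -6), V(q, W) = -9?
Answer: -467/2 ≈ -233.50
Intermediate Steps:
S = -9
t(w) = 0
u(o, A) = -2 + o
N = 0
42964/u(-182, S) + N/(-45269) = 42964/(-2 - 182) + 0/(-45269) = 42964/(-184) + 0*(-1/45269) = 42964*(-1/184) + 0 = -467/2 + 0 = -467/2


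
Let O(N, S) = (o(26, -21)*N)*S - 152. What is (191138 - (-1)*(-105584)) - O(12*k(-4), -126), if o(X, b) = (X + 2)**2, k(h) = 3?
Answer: 3641930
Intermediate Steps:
o(X, b) = (2 + X)**2
O(N, S) = -152 + 784*N*S (O(N, S) = ((2 + 26)**2*N)*S - 152 = (28**2*N)*S - 152 = (784*N)*S - 152 = 784*N*S - 152 = -152 + 784*N*S)
(191138 - (-1)*(-105584)) - O(12*k(-4), -126) = (191138 - (-1)*(-105584)) - (-152 + 784*(12*3)*(-126)) = (191138 - 1*105584) - (-152 + 784*36*(-126)) = (191138 - 105584) - (-152 - 3556224) = 85554 - 1*(-3556376) = 85554 + 3556376 = 3641930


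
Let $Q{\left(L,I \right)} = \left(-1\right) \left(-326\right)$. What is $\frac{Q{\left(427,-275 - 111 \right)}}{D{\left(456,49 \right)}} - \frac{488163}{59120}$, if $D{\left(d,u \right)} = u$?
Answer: $- \frac{4646867}{2896880} \approx -1.6041$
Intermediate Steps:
$Q{\left(L,I \right)} = 326$
$\frac{Q{\left(427,-275 - 111 \right)}}{D{\left(456,49 \right)}} - \frac{488163}{59120} = \frac{326}{49} - \frac{488163}{59120} = - \frac{4646867}{2896880}$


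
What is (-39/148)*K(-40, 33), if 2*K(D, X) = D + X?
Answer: 273/296 ≈ 0.92230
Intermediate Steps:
K(D, X) = D/2 + X/2 (K(D, X) = (D + X)/2 = D/2 + X/2)
(-39/148)*K(-40, 33) = (-39/148)*((½)*(-40) + (½)*33) = (-39*1/148)*(-20 + 33/2) = -39/148*(-7/2) = 273/296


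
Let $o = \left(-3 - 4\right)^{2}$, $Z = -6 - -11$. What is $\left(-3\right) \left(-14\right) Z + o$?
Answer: $259$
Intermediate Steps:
$Z = 5$ ($Z = -6 + 11 = 5$)
$o = 49$ ($o = \left(-7\right)^{2} = 49$)
$\left(-3\right) \left(-14\right) Z + o = \left(-3\right) \left(-14\right) 5 + 49 = 42 \cdot 5 + 49 = 210 + 49 = 259$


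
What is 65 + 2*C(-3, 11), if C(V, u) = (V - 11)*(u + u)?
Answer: -551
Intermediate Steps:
C(V, u) = 2*u*(-11 + V) (C(V, u) = (-11 + V)*(2*u) = 2*u*(-11 + V))
65 + 2*C(-3, 11) = 65 + 2*(2*11*(-11 - 3)) = 65 + 2*(2*11*(-14)) = 65 + 2*(-308) = 65 - 616 = -551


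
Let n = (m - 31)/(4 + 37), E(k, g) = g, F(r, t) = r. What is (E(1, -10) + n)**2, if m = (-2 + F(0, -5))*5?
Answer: 121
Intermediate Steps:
m = -10 (m = (-2 + 0)*5 = -2*5 = -10)
n = -1 (n = (-10 - 31)/(4 + 37) = -41/41 = -41*1/41 = -1)
(E(1, -10) + n)**2 = (-10 - 1)**2 = (-11)**2 = 121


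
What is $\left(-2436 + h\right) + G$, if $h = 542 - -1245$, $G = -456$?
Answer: $-1105$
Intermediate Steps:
$h = 1787$ ($h = 542 + 1245 = 1787$)
$\left(-2436 + h\right) + G = \left(-2436 + 1787\right) - 456 = -649 - 456 = -1105$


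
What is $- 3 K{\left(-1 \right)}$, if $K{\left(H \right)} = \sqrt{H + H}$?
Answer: $- 3 i \sqrt{2} \approx - 4.2426 i$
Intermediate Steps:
$K{\left(H \right)} = \sqrt{2} \sqrt{H}$ ($K{\left(H \right)} = \sqrt{2 H} = \sqrt{2} \sqrt{H}$)
$- 3 K{\left(-1 \right)} = - 3 \sqrt{2} \sqrt{-1} = - 3 \sqrt{2} i = - 3 i \sqrt{2}$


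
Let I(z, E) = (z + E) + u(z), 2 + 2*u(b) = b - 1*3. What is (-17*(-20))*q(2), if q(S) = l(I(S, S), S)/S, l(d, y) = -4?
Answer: -680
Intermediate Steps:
u(b) = -5/2 + b/2 (u(b) = -1 + (b - 1*3)/2 = -1 + (b - 3)/2 = -1 + (-3 + b)/2 = -1 + (-3/2 + b/2) = -5/2 + b/2)
I(z, E) = -5/2 + E + 3*z/2 (I(z, E) = (z + E) + (-5/2 + z/2) = (E + z) + (-5/2 + z/2) = -5/2 + E + 3*z/2)
q(S) = -4/S
(-17*(-20))*q(2) = (-17*(-20))*(-4/2) = 340*(-4*1/2) = 340*(-2) = -680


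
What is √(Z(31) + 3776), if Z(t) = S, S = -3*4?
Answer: 2*√941 ≈ 61.351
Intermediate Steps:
S = -12
Z(t) = -12
√(Z(31) + 3776) = √(-12 + 3776) = √3764 = 2*√941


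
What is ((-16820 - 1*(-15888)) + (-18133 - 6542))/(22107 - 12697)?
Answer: -25607/9410 ≈ -2.7213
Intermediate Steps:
((-16820 - 1*(-15888)) + (-18133 - 6542))/(22107 - 12697) = ((-16820 + 15888) - 24675)/9410 = (-932 - 24675)*(1/9410) = -25607*1/9410 = -25607/9410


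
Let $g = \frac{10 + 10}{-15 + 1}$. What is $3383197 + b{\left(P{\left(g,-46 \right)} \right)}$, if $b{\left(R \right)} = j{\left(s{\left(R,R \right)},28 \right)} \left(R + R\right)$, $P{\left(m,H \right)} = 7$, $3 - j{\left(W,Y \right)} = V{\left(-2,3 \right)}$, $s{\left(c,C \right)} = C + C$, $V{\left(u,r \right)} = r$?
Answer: $3383197$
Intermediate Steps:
$s{\left(c,C \right)} = 2 C$
$g = - \frac{10}{7}$ ($g = \frac{20}{-14} = 20 \left(- \frac{1}{14}\right) = - \frac{10}{7} \approx -1.4286$)
$j{\left(W,Y \right)} = 0$ ($j{\left(W,Y \right)} = 3 - 3 = 0$)
$b{\left(R \right)} = 0$ ($b{\left(R \right)} = 0 \left(R + R\right) = 0 \cdot 2 R = 0$)
$3383197 + b{\left(P{\left(g,-46 \right)} \right)} = 3383197 + 0 = 3383197$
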